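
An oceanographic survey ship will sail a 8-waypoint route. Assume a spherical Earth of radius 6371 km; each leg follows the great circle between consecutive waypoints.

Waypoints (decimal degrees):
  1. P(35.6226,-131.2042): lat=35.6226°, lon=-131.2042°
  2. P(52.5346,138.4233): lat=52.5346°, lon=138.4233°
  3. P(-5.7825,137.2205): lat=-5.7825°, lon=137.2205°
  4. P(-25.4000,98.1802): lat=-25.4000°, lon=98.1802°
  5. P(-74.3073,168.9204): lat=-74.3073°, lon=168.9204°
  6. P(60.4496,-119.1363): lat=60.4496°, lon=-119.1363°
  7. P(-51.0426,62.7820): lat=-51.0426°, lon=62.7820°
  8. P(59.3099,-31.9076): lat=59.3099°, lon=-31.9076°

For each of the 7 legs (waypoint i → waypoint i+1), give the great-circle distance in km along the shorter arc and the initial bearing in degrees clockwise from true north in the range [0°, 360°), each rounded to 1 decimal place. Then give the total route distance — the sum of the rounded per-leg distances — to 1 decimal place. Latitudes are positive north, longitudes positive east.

Leg 1: φ1=0.6217317, φ2=0.9169017, Δφ=0.2951701, Δλ=4.7058876 rad; a=sin²(Δφ/2)+cosφ1·cosφ2·sin²(Δλ/2)=0.2704584776; c=2·atan2(√a, √(1-a))=1.093833554; dist=6371·c=6968.814 ≈ 6968.8 km; running total=6968.8 km
Leg 1 bearing: y=sinΔλ·cosφ2=-0.60826937, x=cosφ1·sinφ2-sinφ1·cosφ2·cosΔλ=0.64749605; θ=atan2(y, x)=-43.2108° <0 so +360° → 316.7892° ≈ 316.8°
Leg 2: φ1=0.9169017, φ2=-0.1009237, Δφ=-1.0178254, Δλ=-0.0209928 rad; a=sin²(Δφ/2)+cosφ1·cosφ2·sin²(Δλ/2)=0.2374578228; c=2·atan2(√a, √(1-a))=1.017982099; dist=6371·c=6485.564 ≈ 6485.6 km; running total=13454.4 km
Leg 2 bearing: y=sinΔλ·cosφ2=-0.02088446, x=cosφ1·sinφ2-sinφ1·cosφ2·cosΔλ=-0.85079390; θ=atan2(y, x)=-178.5938° <0 so +360° → 181.4062° ≈ 181.4°
Leg 3: φ1=-0.1009237, φ2=-0.4433136, Δφ=-0.3423900, Δλ=-0.6813818 rad; a=sin²(Δφ/2)+cosφ1·cosφ2·sin²(Δλ/2)=0.1293652954; c=2·atan2(√a, √(1-a))=0.735836707; dist=6371·c=4688.016 ≈ 4688.0 km; running total=18142.4 km
Leg 3 bearing: y=sinΔλ·cosφ2=-0.56898096, x=cosφ1·sinφ2-sinφ1·cosφ2·cosΔλ=-0.35606226; θ=atan2(y, x)=-122.0379° <0 so +360° → 237.9621° ≈ 238.0°
Leg 4: φ1=-0.4433136, φ2=-1.2969070, Δφ=-0.8535934, Δλ=1.2346494 rad; a=sin²(Δφ/2)+cosφ1·cosφ2·sin²(Δλ/2)=0.2532297153; c=2·atan2(√a, √(1-a))=1.054640337; dist=6371·c=6719.114 ≈ 6719.1 km; running total=24861.5 km
Leg 4 bearing: y=sinΔλ·cosφ2=0.25533985, x=cosφ1·sinφ2-sinφ1·cosφ2·cosΔλ=-0.83139597; θ=atan2(y, x)=162.9271° ≈ 162.9°
Leg 5: φ1=-1.2969070, φ2=1.0550446, Δφ=2.3519516, Δλ=-5.0275378 rad; a=sin²(Δφ/2)+cosφ1·cosφ2·sin²(Δλ/2)=0.8980747720; c=2·atan2(√a, √(1-a))=2.491701298; dist=6371·c=15874.629 ≈ 15874.6 km; running total=40736.1 km
Leg 5 bearing: y=sinΔλ·cosφ2=0.46889954, x=cosφ1·sinφ2-sinφ1·cosφ2·cosΔλ=0.38246454; θ=atan2(y, x)=50.7971° ≈ 50.8°
Leg 6: φ1=1.0550446, φ2=-0.8908614, Δφ=-1.9459060, Δλ=3.1750733 rad; a=sin²(Δφ/2)+cosφ1·cosφ2·sin²(Δλ/2)=0.9931892094; c=2·atan2(√a, √(1-a))=2.976349689; dist=6371·c=18962.324 ≈ 18962.3 km; running total=59698.4 km
Leg 6 bearing: y=sinΔλ·cosφ2=-0.02104677, x=cosφ1·sinφ2-sinφ1·cosφ2·cosΔλ=0.16313997; θ=atan2(y, x)=-7.3512° <0 so +360° → 352.6488° ≈ 352.6°
Leg 7: φ1=-0.8908614, φ2=1.0351530, Δφ=1.9260145, Δλ=-1.6526453 rad; a=sin²(Δφ/2)+cosφ1·cosφ2·sin²(Δλ/2)=0.8474690024; c=2·atan2(√a, √(1-a))=2.339130008; dist=6371·c=14902.597 ≈ 14902.6 km; running total=74601.0 km
Leg 7 bearing: y=sinΔλ·cosφ2=-0.50868566, x=cosφ1·sinφ2-sinφ1·cosφ2·cosΔλ=0.50823230; θ=atan2(y, x)=-45.0255° <0 so +360° → 314.9745° ≈ 315.0°

Leg 1: dist=6968.8 km, bearing=316.8°
Leg 2: dist=6485.6 km, bearing=181.4°
Leg 3: dist=4688.0 km, bearing=238.0°
Leg 4: dist=6719.1 km, bearing=162.9°
Leg 5: dist=15874.6 km, bearing=50.8°
Leg 6: dist=18962.3 km, bearing=352.6°
Leg 7: dist=14902.6 km, bearing=315.0°
Total: 74601.0 km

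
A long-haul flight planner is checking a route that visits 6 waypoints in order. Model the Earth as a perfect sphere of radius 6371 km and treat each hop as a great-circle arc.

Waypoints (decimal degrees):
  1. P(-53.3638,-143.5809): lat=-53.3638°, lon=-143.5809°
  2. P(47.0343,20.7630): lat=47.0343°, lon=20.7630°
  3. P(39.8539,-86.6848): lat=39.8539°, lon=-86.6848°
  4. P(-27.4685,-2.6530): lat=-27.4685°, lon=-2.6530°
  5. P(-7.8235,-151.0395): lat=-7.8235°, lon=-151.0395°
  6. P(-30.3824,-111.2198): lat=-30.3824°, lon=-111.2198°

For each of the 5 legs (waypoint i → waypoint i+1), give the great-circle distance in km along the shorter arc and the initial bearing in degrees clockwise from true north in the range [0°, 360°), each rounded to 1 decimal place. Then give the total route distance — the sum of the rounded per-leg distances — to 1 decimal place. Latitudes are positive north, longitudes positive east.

Leg 1: φ1=-0.9313740, φ2=0.8209034, Δφ=1.7522774, Δλ=2.8683422 rad; a=sin²(Δφ/2)+cosφ1·cosφ2·sin²(Δλ/2)=0.9894074677; c=2·atan2(√a, √(1-a))=2.935387459; dist=6371·c=18701.354 ≈ 18701.4 km; running total=18701.4 km
Leg 1 bearing: y=sinΔλ·cosφ2=0.18392777, x=cosφ1·sinφ2-sinφ1·cosφ2·cosΔλ=-0.08995498; θ=atan2(y, x)=116.0622° ≈ 116.1°
Leg 2: φ1=0.8209034, φ2=0.6955818, Δφ=-0.1253216, Δλ=-1.8753179 rad; a=sin²(Δφ/2)+cosφ1·cosφ2·sin²(Δλ/2)=0.3439721835; c=2·atan2(√a, √(1-a))=1.253440382; dist=6371·c=7985.669 ≈ 7985.7 km; running total=26687.1 km
Leg 2 bearing: y=sinΔλ·cosφ2=-0.73236040, x=cosφ1·sinφ2-sinφ1·cosφ2·cosΔλ=0.60520205; θ=atan2(y, x)=-50.4306° <0 so +360° → 309.5694° ≈ 309.6°
Leg 3: φ1=0.6955818, φ2=-0.4794158, Δφ=-1.1749975, Δλ=1.4666316 rad; a=sin²(Δφ/2)+cosφ1·cosφ2·sin²(Δλ/2)=0.6123843380; c=2·atan2(√a, √(1-a))=1.797501958; dist=6371·c=11451.885 ≈ 11451.9 km; running total=38139.0 km
Leg 3 bearing: y=sinΔλ·cosφ2=0.88245537, x=cosφ1·sinφ2-sinφ1·cosφ2·cosΔλ=-0.41322096; θ=atan2(y, x)=115.0919° ≈ 115.1°
Leg 4: φ1=-0.4794158, φ2=-0.1365458, Δφ=0.3428699, Δλ=-2.5898330 rad; a=sin²(Δφ/2)+cosφ1·cosφ2·sin²(Δλ/2)=0.8428884052; c=2·atan2(√a, √(1-a))=2.326466813; dist=6371·c=14821.920 ≈ 14821.9 km; running total=52960.9 km
Leg 4 bearing: y=sinΔλ·cosφ2=-0.51930750, x=cosφ1·sinφ2-sinφ1·cosφ2·cosΔλ=-0.50993126; θ=atan2(y, x)=-134.4781° <0 so +360° → 225.5219° ≈ 225.5°
Leg 5: φ1=-0.1365458, φ2=-0.5302729, Δφ=-0.3937271, Δλ=0.6949849 rad; a=sin²(Δφ/2)+cosφ1·cosφ2·sin²(Δλ/2)=0.1373682629; c=2·atan2(√a, √(1-a))=0.759379315; dist=6371·c=4838.006 ≈ 4838.0 km; running total=57798.9 km
Leg 5 bearing: y=sinΔλ·cosφ2=0.55243069, x=cosφ1·sinφ2-sinφ1·cosφ2·cosΔλ=-0.41086887; θ=atan2(y, x)=126.6399° ≈ 126.6°

Leg 1: dist=18701.4 km, bearing=116.1°
Leg 2: dist=7985.7 km, bearing=309.6°
Leg 3: dist=11451.9 km, bearing=115.1°
Leg 4: dist=14821.9 km, bearing=225.5°
Leg 5: dist=4838.0 km, bearing=126.6°
Total: 57798.9 km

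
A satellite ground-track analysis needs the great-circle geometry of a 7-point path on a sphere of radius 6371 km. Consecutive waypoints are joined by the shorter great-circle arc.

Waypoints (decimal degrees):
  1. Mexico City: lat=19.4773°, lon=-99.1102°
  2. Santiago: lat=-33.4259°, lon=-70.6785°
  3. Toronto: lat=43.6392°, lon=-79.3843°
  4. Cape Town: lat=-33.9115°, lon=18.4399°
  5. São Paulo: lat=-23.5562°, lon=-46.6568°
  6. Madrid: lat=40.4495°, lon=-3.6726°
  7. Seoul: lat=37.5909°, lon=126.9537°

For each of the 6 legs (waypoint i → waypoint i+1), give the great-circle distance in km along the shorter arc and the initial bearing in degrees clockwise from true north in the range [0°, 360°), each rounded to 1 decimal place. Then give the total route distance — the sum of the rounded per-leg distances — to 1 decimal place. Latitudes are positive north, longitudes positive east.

Leg 1: dist=6610.8 km, bearing=152.5°
Leg 2: dist=8614.7 km, bearing=353.6°
Leg 3: dist=13101.6 km, bearing=111.6°
Leg 4: dist=6348.2 km, bearing=262.0°
Leg 5: dist=8391.0 km, bearing=32.4°
Leg 6: dist=9987.5 km, bearing=37.0°
Total: 53053.8 km

Leg 1: φ1=0.3399430, φ2=-0.5833920, Δφ=-0.9233350, Δλ=0.4962268 rad; a=sin²(Δφ/2)+cosφ1·cosφ2·sin²(Δλ/2)=0.2458703921; c=2·atan2(√a, √(1-a))=1.037634082; dist=6371·c=6610.767 ≈ 6610.8 km; running total=6610.8 km
Leg 1 bearing: y=sinΔλ·cosφ2=0.39736158, x=cosφ1·sinφ2-sinφ1·cosφ2·cosΔλ=-0.76405258; θ=atan2(y, x)=152.5224° ≈ 152.5°
Leg 2: φ1=-0.5833920, φ2=0.7616477, Δφ=1.3450397, Δλ=-0.1519449 rad; a=sin²(Δφ/2)+cosφ1·cosφ2·sin²(Δλ/2)=0.3915575565; c=2·atan2(√a, √(1-a))=1.352174063; dist=6371·c=8614.701 ≈ 8614.7 km; running total=15225.5 km
Leg 2 bearing: y=sinΔλ·cosφ2=-0.10953985, x=cosφ1·sinφ2-sinφ1·cosφ2·cosΔλ=0.97003194; θ=atan2(y, x)=-6.4428° <0 so +360° → 353.5572° ≈ 353.6°
Leg 3: φ1=0.7616477, φ2=-0.5918673, Δφ=-1.3535151, Δλ=1.7073544 rad; a=sin²(Δφ/2)+cosφ1·cosφ2·sin²(Δλ/2)=0.7333925309; c=2·atan2(√a, √(1-a))=2.056448319; dist=6371·c=13101.632 ≈ 13101.6 km; running total=28327.1 km
Leg 3 bearing: y=sinΔλ·cosφ2=0.82217431, x=cosφ1·sinφ2-sinφ1·cosφ2·cosΔλ=-0.32579306; θ=atan2(y, x)=111.6163° ≈ 111.6°
Leg 4: φ1=-0.5918673, φ2=-0.4111332, Δφ=0.1807341, Δλ=-1.1361517 rad; a=sin²(Δφ/2)+cosφ1·cosφ2·sin²(Δλ/2)=0.2283457445; c=2·atan2(√a, √(1-a))=0.996423326; dist=6371·c=6348.213 ≈ 6348.2 km; running total=34675.3 km
Leg 4 bearing: y=sinΔλ·cosφ2=-0.83143645, x=cosφ1·sinφ2-sinφ1·cosφ2·cosΔλ=-0.11631545; θ=atan2(y, x)=-97.9638° <0 so +360° → 262.0362° ≈ 262.0°
Leg 5: φ1=-0.4111332, φ2=0.7059770, Δφ=1.1171102, Δλ=0.7502158 rad; a=sin²(Δφ/2)+cosφ1·cosφ2·sin²(Δλ/2)=0.3744926305; c=2·atan2(√a, √(1-a))=1.317067912; dist=6371·c=8391.040 ≈ 8391.0 km; running total=43066.3 km
Leg 5 bearing: y=sinΔλ·cosφ2=0.51883231, x=cosφ1·sinφ2-sinφ1·cosφ2·cosΔλ=0.81719314; θ=atan2(y, x)=32.4113° ≈ 32.4°
Leg 6: φ1=0.7059770, φ2=0.6560850, Δφ=-0.0498920, Δλ=2.2798590 rad; a=sin²(Δφ/2)+cosφ1·cosφ2·sin²(Δλ/2)=0.4984264073; c=2·atan2(√a, √(1-a))=1.567649136; dist=6371·c=9987.493 ≈ 9987.5 km; running total=53053.8 km
Leg 6 bearing: y=sinΔλ·cosφ2=0.60139960, x=cosφ1·sinφ2-sinφ1·cosφ2·cosΔλ=0.79894219; θ=atan2(y, x)=36.9704° ≈ 37.0°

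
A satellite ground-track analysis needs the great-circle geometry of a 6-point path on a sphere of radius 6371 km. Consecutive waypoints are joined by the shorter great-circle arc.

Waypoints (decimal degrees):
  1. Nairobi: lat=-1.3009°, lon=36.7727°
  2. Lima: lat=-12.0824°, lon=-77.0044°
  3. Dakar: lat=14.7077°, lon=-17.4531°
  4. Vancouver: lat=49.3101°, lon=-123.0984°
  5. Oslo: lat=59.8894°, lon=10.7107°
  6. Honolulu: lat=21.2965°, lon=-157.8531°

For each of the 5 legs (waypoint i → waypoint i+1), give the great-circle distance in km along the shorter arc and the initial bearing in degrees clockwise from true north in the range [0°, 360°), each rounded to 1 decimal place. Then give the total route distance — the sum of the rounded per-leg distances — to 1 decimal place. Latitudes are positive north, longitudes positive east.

Leg 1: dist=12555.8 km, bearing=256.3°
Leg 2: dist=7202.7 km, bearing=67.2°
Leg 3: dist=9864.5 km, bearing=321.1°
Leg 4: dist=7179.1 km, bearing=23.6°
Leg 5: dist=10927.8 km, bearing=349.2°
Total: 47729.9 km

Leg 1: φ1=-0.0227050, φ2=-0.2108777, Δφ=-0.1881727, Δλ=-1.9857850 rad; a=sin²(Δφ/2)+cosφ1·cosφ2·sin²(Δλ/2)=0.6946971973; c=2·atan2(√a, √(1-a))=1.970770327; dist=6371·c=12555.778 ≈ 12555.8 km; running total=12555.8 km
Leg 1 bearing: y=sinΔλ·cosφ2=-0.89484874, x=cosφ1·sinφ2-sinφ1·cosφ2·cosΔλ=-0.21821488; θ=atan2(y, x)=-103.7045° <0 so +360° → 256.2955° ≈ 256.3°
Leg 2: φ1=-0.2108777, φ2=0.2566978, Δφ=0.4675755, Δλ=1.0393663 rad; a=sin²(Δφ/2)+cosφ1·cosφ2·sin²(Δλ/2)=0.2869199187; c=2·atan2(√a, √(1-a))=1.130552381; dist=6371·c=7202.749 ≈ 7202.7 km; running total=19758.5 km
Leg 2 bearing: y=sinΔλ·cosφ2=0.83383591, x=cosφ1·sinφ2-sinφ1·cosφ2·cosΔλ=0.35086349; θ=atan2(y, x)=67.1795° ≈ 67.2°
Leg 3: φ1=0.2566978, φ2=0.8606236, Δφ=0.6039258, Δλ=-1.8438583 rad; a=sin²(Δφ/2)+cosφ1·cosφ2·sin²(Δλ/2)=0.4887756280; c=2·atan2(√a, √(1-a))=1.548345697; dist=6371·c=9864.510 ≈ 9864.5 km; running total=29623.0 km
Leg 3 bearing: y=sinΔλ·cosφ2=-0.62780923, x=cosφ1·sinφ2-sinφ1·cosφ2·cosΔλ=0.77804346; θ=atan2(y, x)=-38.9003° <0 so +360° → 321.0997° ≈ 321.1°
Leg 4: φ1=0.8606236, φ2=1.0452672, Δφ=0.1846436, Δλ=2.3354094 rad; a=sin²(Δφ/2)+cosφ1·cosφ2·sin²(Δλ/2)=0.2852439195; c=2·atan2(√a, √(1-a))=1.126843825; dist=6371·c=7179.122 ≈ 7179.1 km; running total=36802.1 km
Leg 4 bearing: y=sinΔλ·cosφ2=0.36203087, x=cosφ1·sinφ2-sinφ1·cosφ2·cosΔλ=0.82731672; θ=atan2(y, x)=23.6340° ≈ 23.6°
Leg 5: φ1=1.0452672, φ2=0.3716940, Δφ=-0.6735732, Δλ=-2.9419933 rad; a=sin²(Δφ/2)+cosφ1·cosφ2·sin²(Δλ/2)=0.5719745230; c=2·atan2(√a, √(1-a))=1.715247202; dist=6371·c=10927.840 ≈ 10927.8 km; running total=47729.9 km
Leg 5 bearing: y=sinΔλ·cosφ2=-0.18473701, x=cosφ1·sinφ2-sinφ1·cosφ2·cosΔλ=0.97218872; θ=atan2(y, x)=-10.7592° <0 so +360° → 349.2408° ≈ 349.2°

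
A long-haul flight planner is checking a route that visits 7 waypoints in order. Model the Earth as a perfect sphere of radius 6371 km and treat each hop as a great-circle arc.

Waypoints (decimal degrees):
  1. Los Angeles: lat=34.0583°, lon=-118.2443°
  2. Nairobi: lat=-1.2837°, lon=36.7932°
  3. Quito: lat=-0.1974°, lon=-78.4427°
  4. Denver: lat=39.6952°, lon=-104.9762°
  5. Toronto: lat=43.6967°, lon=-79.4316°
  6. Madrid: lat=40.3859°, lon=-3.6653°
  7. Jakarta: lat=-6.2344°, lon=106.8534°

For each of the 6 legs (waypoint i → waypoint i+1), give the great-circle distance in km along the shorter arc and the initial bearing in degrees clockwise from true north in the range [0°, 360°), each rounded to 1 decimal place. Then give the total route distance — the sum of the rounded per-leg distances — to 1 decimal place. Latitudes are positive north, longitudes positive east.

Leg 1: φ1=0.5944295, φ2=-0.0224048, Δφ=-0.6168343, Δλ=2.7059148 rad; a=sin²(Δφ/2)+cosφ1·cosφ2·sin²(Δλ/2)=0.8817170364; c=2·atan2(√a, √(1-a))=2.439409706; dist=6371·c=15541.479 ≈ 15541.5 km; running total=15541.5 km
Leg 1 bearing: y=sinΔλ·cosφ2=0.42191908, x=cosφ1·sinφ2-sinφ1·cosφ2·cosΔλ=0.48903242; θ=atan2(y, x)=40.7864° ≈ 40.8°
Leg 2: φ1=-0.0224048, φ2=-0.0034453, Δφ=0.0189595, Δλ=-2.0112459 rad; a=sin²(Δφ/2)+cosφ1·cosφ2·sin²(Δλ/2)=0.7130797157; c=2·atan2(√a, √(1-a))=2.011039464; dist=6371·c=12812.332 ≈ 12812.3 km; running total=28353.8 km
Leg 2 bearing: y=sinΔλ·cosφ2=-0.90455472, x=cosφ1·sinφ2-sinφ1·cosφ2·cosΔλ=-0.01299575; θ=atan2(y, x)=-90.8231° <0 so +360° → 269.1769° ≈ 269.2°
Leg 3: φ1=-0.0034453, φ2=0.6928119, Δφ=0.6962572, Δλ=-0.4630969 rad; a=sin²(Δφ/2)+cosφ1·cosφ2·sin²(Δλ/2)=0.1568977309; c=2·atan2(√a, √(1-a))=0.814537988; dist=6371·c=5189.422 ≈ 5189.4 km; running total=33543.2 km
Leg 3 bearing: y=sinΔλ·cosφ2=-0.34373084, x=cosφ1·sinφ2-sinφ1·cosφ2·cosΔλ=0.64107133; θ=atan2(y, x)=-28.1994° <0 so +360° → 331.8006° ≈ 331.8°
Leg 4: φ1=0.6928119, φ2=0.7626513, Δφ=0.0698394, Δλ=0.4458374 rad; a=sin²(Δφ/2)+cosφ1·cosφ2·sin²(Δλ/2)=0.0284090530; c=2·atan2(√a, √(1-a))=0.338716577; dist=6371·c=2157.963 ≈ 2158.0 km; running total=35701.2 km
Leg 4 bearing: y=sinΔλ·cosφ2=0.31177039, x=cosφ1·sinφ2-sinφ1·cosφ2·cosΔλ=0.11492231; θ=atan2(y, x)=69.7655° ≈ 69.8°
Leg 5: φ1=0.7626513, φ2=0.7048669, Δφ=-0.0577844, Δλ=1.3223714 rad; a=sin²(Δφ/2)+cosφ1·cosφ2·sin²(Δλ/2)=0.2084869617; c=2·atan2(√a, √(1-a))=0.948347976; dist=6371·c=6041.925 ≈ 6041.9 km; running total=41743.1 km
Leg 5 bearing: y=sinΔλ·cosφ2=0.73831434, x=cosφ1·sinφ2-sinφ1·cosφ2·cosΔλ=0.33907599; θ=atan2(y, x)=65.3327° ≈ 65.3°
Leg 6: φ1=0.7048669, φ2=-0.1088108, Δφ=-0.8136777, Δλ=1.9289152 rad; a=sin²(Δφ/2)+cosφ1·cosφ2·sin²(Δλ/2)=0.6678845396; c=2·atan2(√a, √(1-a))=1.913217919; dist=6371·c=12189.111 ≈ 12189.1 km; running total=53932.2 km
Leg 6 bearing: y=sinΔλ·cosφ2=0.93101898, x=cosφ1·sinφ2-sinφ1·cosφ2·cosΔλ=0.14304817; θ=atan2(y, x)=81.2650° ≈ 81.3°

Leg 1: dist=15541.5 km, bearing=40.8°
Leg 2: dist=12812.3 km, bearing=269.2°
Leg 3: dist=5189.4 km, bearing=331.8°
Leg 4: dist=2158.0 km, bearing=69.8°
Leg 5: dist=6041.9 km, bearing=65.3°
Leg 6: dist=12189.1 km, bearing=81.3°
Total: 53932.2 km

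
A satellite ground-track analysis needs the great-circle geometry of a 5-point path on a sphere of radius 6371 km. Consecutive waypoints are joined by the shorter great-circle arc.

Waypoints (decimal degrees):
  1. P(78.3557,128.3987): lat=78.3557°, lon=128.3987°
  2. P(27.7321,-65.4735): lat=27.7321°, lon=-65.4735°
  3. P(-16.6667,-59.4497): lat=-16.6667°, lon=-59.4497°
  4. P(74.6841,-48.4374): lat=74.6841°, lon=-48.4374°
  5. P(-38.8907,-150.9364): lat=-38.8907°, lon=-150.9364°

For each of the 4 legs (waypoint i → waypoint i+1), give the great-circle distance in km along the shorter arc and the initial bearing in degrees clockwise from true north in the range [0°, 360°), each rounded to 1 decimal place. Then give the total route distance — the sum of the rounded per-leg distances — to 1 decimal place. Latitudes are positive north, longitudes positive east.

Leg 1: φ1=1.3675650, φ2=0.4840165, Δφ=-0.8835485, Δλ=-3.3837082 rad; a=sin²(Δφ/2)+cosφ1·cosφ2·sin²(Δλ/2)=0.3588396017; c=2·atan2(√a, √(1-a))=1.284583866; dist=6371·c=8184.084 ≈ 8184.1 km; running total=8184.1 km
Leg 1 bearing: y=sinΔλ·cosφ2=0.21221687, x=cosφ1·sinφ2-sinφ1·cosφ2·cosΔλ=0.93555276; θ=atan2(y, x)=12.7805° ≈ 12.8°
Leg 2: φ1=0.4840165, φ2=-0.2908888, Δφ=-0.7749052, Δλ=0.1051351 rad; a=sin²(Δφ/2)+cosφ1·cosφ2·sin²(Δλ/2)=0.1450973527; c=2·atan2(√a, √(1-a))=0.781574570; dist=6371·c=4979.412 ≈ 4979.4 km; running total=13163.5 km
Leg 2 bearing: y=sinΔλ·cosφ2=0.10053290, x=cosφ1·sinφ2-sinφ1·cosφ2·cosΔλ=-0.69718690; θ=atan2(y, x)=171.7946° ≈ 171.8°
Leg 3: φ1=-0.2908888, φ2=1.3034834, Δφ=1.5943722, Δλ=0.1922009 rad; a=sin²(Δφ/2)+cosφ1·cosφ2·sin²(Δλ/2)=0.5141166126; c=2·atan2(√a, √(1-a))=1.599033304; dist=6371·c=10187.441 ≈ 10187.4 km; running total=23350.9 km
Leg 3 bearing: y=sinΔλ·cosφ2=0.05045609, x=cosφ1·sinφ2-sinφ1·cosφ2·cosΔλ=0.99832713; θ=atan2(y, x)=2.8933° ≈ 2.9°
Leg 4: φ1=1.3034834, φ2=-0.6787708, Δφ=-1.9822542, Δλ=-1.7889450 rad; a=sin²(Δφ/2)+cosφ1·cosφ2·sin²(Δλ/2)=0.8250167301; c=2·atan2(√a, √(1-a))=2.278424795; dist=6371·c=14515.844 ≈ 14515.8 km; running total=37866.7 km
Leg 4 bearing: y=sinΔλ·cosφ2=-0.75989812, x=cosφ1·sinφ2-sinφ1·cosφ2·cosΔλ=-0.00336849; θ=atan2(y, x)=-90.2540° <0 so +360° → 269.7460° ≈ 269.7°

Leg 1: dist=8184.1 km, bearing=12.8°
Leg 2: dist=4979.4 km, bearing=171.8°
Leg 3: dist=10187.4 km, bearing=2.9°
Leg 4: dist=14515.8 km, bearing=269.7°
Total: 37866.7 km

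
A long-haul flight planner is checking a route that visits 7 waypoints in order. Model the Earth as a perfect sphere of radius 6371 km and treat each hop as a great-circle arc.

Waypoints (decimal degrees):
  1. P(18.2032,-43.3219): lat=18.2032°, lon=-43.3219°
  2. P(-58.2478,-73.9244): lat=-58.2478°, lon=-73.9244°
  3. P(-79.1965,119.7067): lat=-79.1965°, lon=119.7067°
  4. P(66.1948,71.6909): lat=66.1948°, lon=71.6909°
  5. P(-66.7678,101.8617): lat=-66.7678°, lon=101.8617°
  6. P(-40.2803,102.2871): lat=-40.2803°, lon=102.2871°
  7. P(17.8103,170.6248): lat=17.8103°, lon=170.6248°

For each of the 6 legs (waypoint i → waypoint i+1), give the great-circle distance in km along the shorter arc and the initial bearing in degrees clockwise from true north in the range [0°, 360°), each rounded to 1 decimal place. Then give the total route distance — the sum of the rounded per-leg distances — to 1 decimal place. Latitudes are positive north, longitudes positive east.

Leg 1: φ1=0.3177058, φ2=-1.0166159, Δφ=-1.3343217, Δλ=-0.5341144 rad; a=sin²(Δφ/2)+cosφ1·cosφ2·sin²(Δλ/2)=0.4176753734; c=2·atan2(√a, √(1-a))=1.405393926; dist=6371·c=8953.765 ≈ 8953.8 km; running total=8953.8 km
Leg 1 bearing: y=sinΔλ·cosφ2=-0.26790107, x=cosφ1·sinφ2-sinφ1·cosφ2·cosΔλ=-0.94927322; θ=atan2(y, x)=-164.2400° <0 so +360° → 195.7600° ≈ 195.8°
Leg 2: φ1=-1.0166159, φ2=-1.3822397, Δφ=-0.3656238, Δλ=3.3795002 rad; a=sin²(Δφ/2)+cosφ1·cosφ2·sin²(Δλ/2)=0.1303007023; c=2·atan2(√a, √(1-a))=0.738619669; dist=6371·c=4705.746 ≈ 4705.7 km; running total=13659.5 km
Leg 2 bearing: y=sinΔλ·cosφ2=-0.04417423, x=cosφ1·sinφ2-sinφ1·cosφ2·cosΔλ=-0.67181720; θ=atan2(y, x)=-176.2380° <0 so +360° → 183.7620° ≈ 183.8°
Leg 3: φ1=-1.3822397, φ2=1.1553172, Δφ=2.5375569, Δλ=-0.8380338 rad; a=sin²(Δφ/2)+cosφ1·cosφ2·sin²(Δλ/2)=0.9240490521; c=2·atan2(√a, √(1-a))=2.583181669; dist=6371·c=16457.450 ≈ 16457.5 km; running total=30117.0 km
Leg 3 bearing: y=sinΔλ·cosφ2=-0.30002877, x=cosφ1·sinφ2-sinφ1·cosφ2·cosΔλ=0.43670624; θ=atan2(y, x)=-34.4901° <0 so +360° → 325.5099° ≈ 325.5°
Leg 4: φ1=1.1553172, φ2=-1.1653179, Δφ=-2.3206352, Δλ=0.5265798 rad; a=sin²(Δφ/2)+cosφ1·cosφ2·sin²(Δλ/2)=0.8515447273; c=2·atan2(√a, √(1-a))=2.350529150; dist=6371·c=14975.221 ≈ 14975.2 km; running total=45092.2 km
Leg 4 bearing: y=sinΔλ·cosφ2=0.19824667, x=cosφ1·sinφ2-sinφ1·cosφ2·cosΔλ=-0.68290810; θ=atan2(y, x)=163.8121° ≈ 163.8°
Leg 5: φ1=-1.1653179, φ2=-0.7030239, Δφ=0.4622941, Δλ=0.0074246 rad; a=sin²(Δφ/2)+cosφ1·cosφ2·sin²(Δλ/2)=0.0524883044; c=2·atan2(√a, √(1-a))=0.462312682; dist=6371·c=2945.394 ≈ 2945.4 km; running total=48037.6 km
Leg 5 bearing: y=sinΔλ·cosφ2=0.00566413, x=cosφ1·sinφ2-sinφ1·cosφ2·cosΔλ=0.44598324; θ=atan2(y, x)=0.7276° ≈ 0.7°
Leg 6: φ1=-0.7030239, φ2=0.3108484, Δφ=1.0138722, Δλ=1.1927179 rad; a=sin²(Δφ/2)+cosφ1·cosφ2·sin²(Δλ/2)=0.4648187551; c=2·atan2(√a, √(1-a))=1.500375648; dist=6371·c=9558.893 ≈ 9558.9 km; running total=57596.5 km
Leg 6 bearing: y=sinΔλ·cosφ2=0.88483479, x=cosφ1·sinφ2-sinφ1·cosφ2·cosΔλ=0.46056108; θ=atan2(y, x)=62.5028° ≈ 62.5°

Leg 1: dist=8953.8 km, bearing=195.8°
Leg 2: dist=4705.7 km, bearing=183.8°
Leg 3: dist=16457.5 km, bearing=325.5°
Leg 4: dist=14975.2 km, bearing=163.8°
Leg 5: dist=2945.4 km, bearing=0.7°
Leg 6: dist=9558.9 km, bearing=62.5°
Total: 57596.5 km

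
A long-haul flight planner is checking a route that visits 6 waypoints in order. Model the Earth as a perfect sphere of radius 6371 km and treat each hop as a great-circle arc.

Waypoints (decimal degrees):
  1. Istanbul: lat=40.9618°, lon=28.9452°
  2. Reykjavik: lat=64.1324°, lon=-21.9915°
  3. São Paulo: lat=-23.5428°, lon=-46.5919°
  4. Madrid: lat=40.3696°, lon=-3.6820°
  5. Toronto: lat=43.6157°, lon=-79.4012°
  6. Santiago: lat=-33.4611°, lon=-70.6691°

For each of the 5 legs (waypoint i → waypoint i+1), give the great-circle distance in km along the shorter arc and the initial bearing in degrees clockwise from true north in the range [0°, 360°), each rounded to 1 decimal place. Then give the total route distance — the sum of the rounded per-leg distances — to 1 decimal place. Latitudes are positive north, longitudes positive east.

Leg 1: dist=4126.3 km, bearing=325.8°
Leg 2: dist=9980.4 km, bearing=202.4°
Leg 3: dist=8378.9 km, bearing=32.4°
Leg 4: dist=6043.2 km, bearing=300.3°
Leg 5: dist=8616.3 km, bearing=172.5°
Total: 37145.1 km

Leg 1: φ1=0.7149183, φ2=1.1193215, Δφ=0.4044033, Δλ=-0.8890131 rad; a=sin²(Δφ/2)+cosφ1·cosφ2·sin²(Δλ/2)=0.1012529791; c=2·atan2(√a, √(1-a))=0.647666153; dist=6371·c=4126.281 ≈ 4126.3 km; running total=4126.3 km
Leg 1 bearing: y=sinΔλ·cosφ2=-0.33875982, x=cosφ1·sinφ2-sinφ1·cosφ2·cosΔλ=0.49924447; θ=atan2(y, x)=-34.1587° <0 so +360° → 325.8413° ≈ 325.8°
Leg 2: φ1=1.1193215, φ2=-0.4108994, Δφ=-1.5302209, Δλ=-0.4293580 rad; a=sin²(Δφ/2)+cosφ1·cosφ2·sin²(Δλ/2)=0.4978701680; c=2·atan2(√a, √(1-a))=1.566536650; dist=6371·c=9980.405 ≈ 9980.4 km; running total=14106.7 km
Leg 2 bearing: y=sinΔλ·cosφ2=-0.38163621, x=cosφ1·sinφ2-sinφ1·cosφ2·cosΔλ=-0.92430280; θ=atan2(y, x)=-157.5647° <0 so +360° → 202.4353° ≈ 202.4°
Leg 3: φ1=-0.4108994, φ2=0.7045824, Δφ=1.1154818, Δλ=0.7489190 rad; a=sin²(Δφ/2)+cosφ1·cosφ2·sin²(Δλ/2)=0.3735733224; c=2·atan2(√a, √(1-a))=1.315168013; dist=6371·c=8378.935 ≈ 8378.9 km; running total=22485.6 km
Leg 3 bearing: y=sinΔλ·cosφ2=0.51872546, x=cosφ1·sinφ2-sinφ1·cosφ2·cosΔλ=0.81669399; θ=atan2(y, x)=32.4218° ≈ 32.4°
Leg 4: φ1=0.7045824, φ2=0.7612376, Δφ=0.0566551, Δλ=-1.3215493 rad; a=sin²(Δφ/2)+cosφ1·cosφ2·sin²(Δλ/2)=0.2085655427; c=2·atan2(√a, √(1-a))=0.948541404; dist=6371·c=6043.157 ≈ 6043.2 km; running total=28528.8 km
Leg 4 bearing: y=sinΔλ·cosφ2=-0.70161067, x=cosφ1·sinφ2-sinφ1·cosφ2·cosΔλ=0.40988571; θ=atan2(y, x)=-59.7062° <0 so +360° → 300.2938° ≈ 300.3°
Leg 5: φ1=0.7612376, φ2=-0.5840064, Δφ=-1.3452439, Δλ=0.1524039 rad; a=sin²(Δφ/2)+cosφ1·cosφ2·sin²(Δλ/2)=0.3916780317; c=2·atan2(√a, √(1-a))=1.352420882; dist=6371·c=8616.273 ≈ 8616.3 km; running total=37145.1 km
Leg 5 bearing: y=sinΔλ·cosφ2=0.12665290, x=cosφ1·sinφ2-sinφ1·cosφ2·cosΔλ=-0.96800023; θ=atan2(y, x)=172.5458° ≈ 172.5°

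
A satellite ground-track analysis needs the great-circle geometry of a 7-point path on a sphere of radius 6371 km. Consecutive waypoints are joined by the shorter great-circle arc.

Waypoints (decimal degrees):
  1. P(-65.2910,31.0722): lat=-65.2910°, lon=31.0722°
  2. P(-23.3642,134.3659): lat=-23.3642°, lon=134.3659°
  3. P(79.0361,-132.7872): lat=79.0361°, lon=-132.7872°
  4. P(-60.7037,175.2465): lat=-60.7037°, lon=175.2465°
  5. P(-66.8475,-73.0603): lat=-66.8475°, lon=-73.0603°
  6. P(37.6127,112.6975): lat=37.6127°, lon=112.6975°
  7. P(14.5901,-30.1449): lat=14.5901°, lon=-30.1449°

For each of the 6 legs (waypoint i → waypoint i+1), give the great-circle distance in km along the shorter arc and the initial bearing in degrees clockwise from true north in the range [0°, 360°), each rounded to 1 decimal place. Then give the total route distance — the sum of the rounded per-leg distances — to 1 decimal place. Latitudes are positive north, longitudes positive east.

Leg 1: dist=8252.3 km, bearing=111.8°
Leg 2: dist=12615.5 km, bearing=12.0°
Leg 3: dist=15903.1 km, bearing=219.8°
Leg 4: dist=4787.0 km, bearing=147.6°
Leg 5: dist=16743.9 km, bearing=189.3°
Leg 6: dist=13033.0 km, bearing=318.9°
Total: 71334.8 km

Leg 1: φ1=-1.1395429, φ2=-0.4077822, Δφ=0.7317607, Δλ=1.8028152 rad; a=sin²(Δφ/2)+cosφ1·cosφ2·sin²(Δλ/2)=0.3639859149; c=2·atan2(√a, √(1-a))=1.295296270; dist=6371·c=8252.333 ≈ 8252.3 km; running total=8252.3 km
Leg 1 bearing: y=sinΔλ·cosφ2=0.89340395, x=cosφ1·sinφ2-sinφ1·cosφ2·cosΔλ=-0.35753330; θ=atan2(y, x)=111.8109° ≈ 111.8°
Leg 2: φ1=-0.4077822, φ2=1.3794402, Δφ=1.7872224, Δλ=-4.6627012 rad; a=sin²(Δφ/2)+cosφ1·cosφ2·sin²(Δλ/2)=0.6990037357; c=2·atan2(√a, √(1-a))=1.980140175; dist=6371·c=12615.473 ≈ 12615.5 km; running total=20867.8 km
Leg 2 bearing: y=sinΔλ·cosφ2=0.18995574, x=cosφ1·sinφ2-sinφ1·cosφ2·cosΔλ=0.89750035; θ=atan2(y, x)=11.9503° ≈ 12.0°
Leg 3: φ1=1.3794402, φ2=-1.0594794, Δφ=-2.4389196, Δλ=5.3762023 rad; a=sin²(Δφ/2)+cosφ1·cosφ2·sin²(Δλ/2)=0.8994214184; c=2·atan2(√a, √(1-a))=2.496165412; dist=6371·c=15903.070 ≈ 15903.1 km; running total=36770.9 km
Leg 3 bearing: y=sinΔλ·cosφ2=-0.38541700, x=cosφ1·sinφ2-sinφ1·cosφ2·cosΔλ=-0.46184831; θ=atan2(y, x)=-140.1547° <0 so +360° → 219.8453° ≈ 219.8°
Leg 4: φ1=-1.0594794, φ2=-1.1667090, Δφ=-0.1072295, Δλ=-4.3337712 rad; a=sin²(Δφ/2)+cosφ1·cosφ2·sin²(Δλ/2)=0.1346261242; c=2·atan2(√a, √(1-a))=0.751379648; dist=6371·c=4787.040 ≈ 4787.0 km; running total=41557.9 km
Leg 4 bearing: y=sinΔλ·cosφ2=0.36533339, x=cosφ1·sinφ2-sinφ1·cosφ2·cosΔλ=-0.57666215; θ=atan2(y, x)=147.6445° ≈ 147.6°
Leg 5: φ1=-1.1667090, φ2=0.6564655, Δφ=1.8231744, Δλ=3.2420852 rad; a=sin²(Δφ/2)+cosφ1·cosφ2·sin²(Δλ/2)=0.9355271255; c=2·atan2(√a, √(1-a))=2.628140914; dist=6371·c=16743.886 ≈ 16743.9 km; running total=58301.8 km
Leg 5 bearing: y=sinΔλ·cosφ2=-0.07947171, x=cosφ1·sinφ2-sinφ1·cosφ2·cosΔλ=-0.48471511; θ=atan2(y, x)=-170.6889° <0 so +360° → 189.3111° ≈ 189.3°
Leg 6: φ1=0.6564655, φ2=0.2546453, Δφ=-0.4018202, Δλ=-2.4930702 rad; a=sin²(Δφ/2)+cosφ1·cosφ2·sin²(Δλ/2)=0.7286145782; c=2·atan2(√a, √(1-a))=2.045673434; dist=6371·c=13032.985 ≈ 13033.0 km; running total=71334.8 km
Leg 6 bearing: y=sinΔλ·cosφ2=-0.58453183, x=cosφ1·sinφ2-sinφ1·cosφ2·cosΔλ=0.67027161; θ=atan2(y, x)=-41.0911° <0 so +360° → 318.9089° ≈ 318.9°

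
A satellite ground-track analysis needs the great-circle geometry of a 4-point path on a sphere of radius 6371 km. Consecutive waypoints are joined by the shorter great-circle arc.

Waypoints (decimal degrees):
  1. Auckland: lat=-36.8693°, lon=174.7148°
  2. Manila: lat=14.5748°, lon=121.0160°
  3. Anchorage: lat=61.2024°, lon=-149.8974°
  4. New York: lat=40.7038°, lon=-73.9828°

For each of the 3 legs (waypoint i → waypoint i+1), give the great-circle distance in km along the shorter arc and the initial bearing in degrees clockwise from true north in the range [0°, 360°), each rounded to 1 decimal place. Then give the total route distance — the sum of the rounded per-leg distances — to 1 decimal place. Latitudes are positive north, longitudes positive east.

Leg 1: dist=8016.8 km, bearing=304.9°
Leg 2: dist=8542.4 km, bearing=29.6°
Leg 3: dist=5412.1 km, bearing=78.3°
Total: 21971.3 km

Leg 1: φ1=-0.6434907, φ2=0.2543782, Δφ=0.8978689, Δλ=-0.9372209 rad; a=sin²(Δφ/2)+cosφ1·cosφ2·sin²(Δλ/2)=0.3462988723; c=2·atan2(√a, √(1-a))=1.258334431; dist=6371·c=8016.849 ≈ 8016.8 km; running total=8016.8 km
Leg 1 bearing: y=sinΔλ·cosφ2=-0.77998146, x=cosφ1·sinφ2-sinφ1·cosφ2·cosΔλ=0.54509886; θ=atan2(y, x)=-55.0518° <0 so +360° → 304.9482° ≈ 304.9°
Leg 2: φ1=0.2543782, φ2=1.0681834, Δφ=0.8138051, Δλ=-4.7283308 rad; a=sin²(Δφ/2)+cosφ1·cosφ2·sin²(Δλ/2)=0.3860229209; c=2·atan2(√a, √(1-a))=1.340820324; dist=6371·c=8542.366 ≈ 8542.4 km; running total=16559.2 km
Leg 2 bearing: y=sinΔλ·cosφ2=0.48165576, x=cosφ1·sinφ2-sinφ1·cosφ2·cosΔλ=0.84619421; θ=atan2(y, x)=29.6486° ≈ 29.6°
Leg 3: φ1=1.0681834, φ2=0.7104153, Δφ=-0.3577681, Δλ=1.3249597 rad; a=sin²(Δφ/2)+cosφ1·cosφ2·sin²(Δλ/2)=0.1698151085; c=2·atan2(√a, √(1-a))=0.849485246; dist=6371·c=5412.071 ≈ 5412.1 km; running total=21971.3 km
Leg 3 bearing: y=sinΔλ·cosφ2=0.73529837, x=cosφ1·sinφ2-sinφ1·cosφ2·cosΔλ=0.15247316; θ=atan2(y, x)=78.2850° ≈ 78.3°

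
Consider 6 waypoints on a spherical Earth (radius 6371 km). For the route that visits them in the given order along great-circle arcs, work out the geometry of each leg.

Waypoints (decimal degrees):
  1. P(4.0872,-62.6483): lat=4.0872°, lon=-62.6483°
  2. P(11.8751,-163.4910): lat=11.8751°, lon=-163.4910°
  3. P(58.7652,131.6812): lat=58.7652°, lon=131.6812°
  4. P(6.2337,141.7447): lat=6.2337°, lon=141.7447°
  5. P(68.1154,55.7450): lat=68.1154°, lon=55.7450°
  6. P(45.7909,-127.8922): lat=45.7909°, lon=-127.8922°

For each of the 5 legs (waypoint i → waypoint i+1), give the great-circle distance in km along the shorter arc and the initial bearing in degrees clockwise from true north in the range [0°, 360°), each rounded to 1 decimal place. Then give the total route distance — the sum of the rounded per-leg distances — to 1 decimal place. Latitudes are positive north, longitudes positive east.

Leg 1: dist=11089.1 km, bearing=282.8°
Leg 2: dist=7442.7 km, bearing=329.3°
Leg 3: dist=5904.7 km, bearing=167.5°
Leg 4: dist=9198.8 km, bearing=338.0°
Leg 5: dist=7345.6 km, bearing=2.8°
Total: 40980.9 km

Leg 1: φ1=0.0713351, φ2=0.2072596, Δφ=0.1359245, Δλ=-1.7600371 rad; a=sin²(Δφ/2)+cosφ1·cosφ2·sin²(Δλ/2)=0.5844762076; c=2·atan2(√a, √(1-a))=1.740563034; dist=6371·c=11089.127 ≈ 11089.1 km; running total=11089.1 km
Leg 1 bearing: y=sinΔλ·cosφ2=-0.96112791, x=cosφ1·sinφ2-sinφ1·cosφ2·cosΔλ=0.21837633; θ=atan2(y, x)=-77.1992° <0 so +360° → 282.8008° ≈ 282.8°
Leg 2: φ1=0.2072596, φ2=1.0256462, Δφ=0.8183866, Δλ=5.1517268 rad; a=sin²(Δφ/2)+cosφ1·cosφ2·sin²(Δλ/2)=0.3041052371; c=2·atan2(√a, √(1-a))=1.168220517; dist=6371·c=7442.733 ≈ 7442.7 km; running total=18531.8 km
Leg 2 bearing: y=sinΔλ·cosφ2=-0.46930192, x=cosφ1·sinφ2-sinφ1·cosφ2·cosΔλ=0.79136381; θ=atan2(y, x)=-30.6692° <0 so +360° → 329.3308° ≈ 329.3°
Leg 3: φ1=1.0256462, φ2=0.1087986, Δφ=-0.9168476, Δλ=0.1756412 rad; a=sin²(Δφ/2)+cosφ1·cosφ2·sin²(Δλ/2)=0.1998028271; c=2·atan2(√a, √(1-a))=0.926802195; dist=6371·c=5904.657 ≈ 5904.7 km; running total=24436.5 km
Leg 3 bearing: y=sinΔλ·cosφ2=0.17370633, x=cosφ1·sinφ2-sinφ1·cosφ2·cosΔλ=-0.78061049; θ=atan2(y, x)=167.4546° ≈ 167.5°
Leg 4: φ1=0.1087986, φ2=1.1888380, Δφ=1.0800394, Δλ=-1.5009779 rad; a=sin²(Δφ/2)+cosφ1·cosφ2·sin²(Δλ/2)=0.4366958822; c=2·atan2(√a, √(1-a))=1.443847380; dist=6371·c=9198.752 ≈ 9198.8 km; running total=33635.3 km
Leg 4 bearing: y=sinΔλ·cosφ2=-0.37183028, x=cosφ1·sinφ2-sinφ1·cosφ2·cosΔλ=0.91962634; θ=atan2(y, x)=-22.0148° <0 so +360° → 337.9852° ≈ 338.0°
Leg 5: φ1=1.1888380, φ2=0.7992020, Δφ=-0.3896360, Δλ=-3.2050738 rad; a=sin²(Δφ/2)+cosφ1·cosφ2·sin²(Δλ/2)=0.2971171897; c=2·atan2(√a, √(1-a))=1.152979972; dist=6371·c=7345.635 ≈ 7345.6 km; running total=40980.9 km
Leg 5 bearing: y=sinΔλ·cosφ2=0.04423432, x=cosφ1·sinφ2-sinφ1·cosφ2·cosΔλ=0.91290612; θ=atan2(y, x)=2.7741° ≈ 2.8°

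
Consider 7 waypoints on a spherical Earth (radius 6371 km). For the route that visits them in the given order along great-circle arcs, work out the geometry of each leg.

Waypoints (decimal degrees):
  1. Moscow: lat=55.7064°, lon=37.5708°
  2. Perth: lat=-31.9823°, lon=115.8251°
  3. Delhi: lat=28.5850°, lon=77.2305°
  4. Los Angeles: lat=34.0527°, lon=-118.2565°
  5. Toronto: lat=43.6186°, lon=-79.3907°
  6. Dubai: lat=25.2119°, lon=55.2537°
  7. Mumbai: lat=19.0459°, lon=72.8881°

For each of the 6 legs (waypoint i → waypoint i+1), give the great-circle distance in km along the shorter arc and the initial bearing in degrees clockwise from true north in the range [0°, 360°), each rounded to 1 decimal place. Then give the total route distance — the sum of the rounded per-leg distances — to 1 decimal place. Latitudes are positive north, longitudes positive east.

Leg 1: dist=12219.7 km, bearing=118.0°
Leg 2: dist=7873.6 km, bearing=324.5°
Leg 3: dist=12862.0 km, bearing=14.2°
Leg 4: dist=3494.5 km, bearing=60.6°
Leg 5: dist=11072.7 km, bearing=40.8°
Leg 6: dist=1939.3 km, bearing=107.2°
Total: 49461.8 km

Leg 1: φ1=0.9722601, φ2=-0.5581964, Δφ=-1.5304565, Δλ=1.3657952 rad; a=sin²(Δφ/2)+cosφ1·cosφ2·sin²(Δλ/2)=0.6701473732; c=2·atan2(√a, √(1-a))=1.918026660; dist=6371·c=12219.748 ≈ 12219.7 km; running total=12219.7 km
Leg 1 bearing: y=sinΔλ·cosφ2=0.83045084, x=cosφ1·sinφ2-sinφ1·cosφ2·cosΔλ=-0.44107922; θ=atan2(y, x)=117.9742° ≈ 118.0°
Leg 2: φ1=-0.5581964, φ2=0.4989024, Δφ=1.0570988, Δλ=-0.6736028 rad; a=sin²(Δφ/2)+cosφ1·cosφ2·sin²(Δλ/2)=0.3356418092; c=2·atan2(√a, √(1-a))=1.235852222; dist=6371·c=7873.615 ≈ 7873.6 km; running total=20093.3 km
Leg 2 bearing: y=sinΔλ·cosφ2=-0.54776915, x=cosφ1·sinφ2-sinφ1·cosφ2·cosΔλ=0.76934680; θ=atan2(y, x)=-35.4506° <0 so +360° → 324.5494° ≈ 324.5°
Leg 3: φ1=0.4989024, φ2=0.5943317, Δφ=0.0954294, Δλ=-3.4118918 rad; a=sin²(Δφ/2)+cosφ1·cosφ2·sin²(Δλ/2)=0.7165997850; c=2·atan2(√a, √(1-a))=2.018836046; dist=6371·c=12862.004 ≈ 12862.0 km; running total=32955.3 km
Leg 3 bearing: y=sinΔλ·cosφ2=0.22123196, x=cosφ1·sinφ2-sinφ1·cosφ2·cosΔλ=0.87372453; θ=atan2(y, x)=14.2090° ≈ 14.2°
Leg 4: φ1=0.5943317, φ2=0.7612882, Δφ=0.1669565, Δλ=0.6783362 rad; a=sin²(Δφ/2)+cosφ1·cosφ2·sin²(Δλ/2)=0.0733457749; c=2·atan2(√a, √(1-a))=0.548498357; dist=6371·c=3494.483 ≈ 3494.5 km; running total=36449.8 km
Leg 4 bearing: y=sinΔλ·cosφ2=0.45427619, x=cosφ1·sinφ2-sinφ1·cosφ2·cosΔλ=0.25592544; θ=atan2(y, x)=60.6044° ≈ 60.6°
Leg 5: φ1=0.7612882, φ2=0.4400307, Δφ=-0.3212575, Δλ=2.3499881 rad; a=sin²(Δφ/2)+cosφ1·cosφ2·sin²(Δλ/2)=0.5832022987; c=2·atan2(√a, √(1-a))=1.737978625; dist=6371·c=11072.662 ≈ 11072.7 km; running total=47522.5 km
Leg 5 bearing: y=sinΔλ·cosφ2=0.64370497, x=cosφ1·sinφ2-sinφ1·cosφ2·cosΔλ=0.74696280; θ=atan2(y, x)=40.7536° ≈ 40.8°
Leg 6: φ1=0.4400307, φ2=0.3324137, Δφ=-0.1076170, Δλ=0.3077783 rad; a=sin²(Δφ/2)+cosφ1·cosφ2·sin²(Δλ/2)=0.0229861886; c=2·atan2(√a, √(1-a))=0.304397778; dist=6371·c=1939.318 ≈ 1939.3 km; running total=49461.8 km
Leg 6 bearing: y=sinΔλ·cosφ2=0.28635830, x=cosφ1·sinφ2-sinφ1·cosφ2·cosΔλ=-0.08848851; θ=atan2(y, x)=107.1718° ≈ 107.2°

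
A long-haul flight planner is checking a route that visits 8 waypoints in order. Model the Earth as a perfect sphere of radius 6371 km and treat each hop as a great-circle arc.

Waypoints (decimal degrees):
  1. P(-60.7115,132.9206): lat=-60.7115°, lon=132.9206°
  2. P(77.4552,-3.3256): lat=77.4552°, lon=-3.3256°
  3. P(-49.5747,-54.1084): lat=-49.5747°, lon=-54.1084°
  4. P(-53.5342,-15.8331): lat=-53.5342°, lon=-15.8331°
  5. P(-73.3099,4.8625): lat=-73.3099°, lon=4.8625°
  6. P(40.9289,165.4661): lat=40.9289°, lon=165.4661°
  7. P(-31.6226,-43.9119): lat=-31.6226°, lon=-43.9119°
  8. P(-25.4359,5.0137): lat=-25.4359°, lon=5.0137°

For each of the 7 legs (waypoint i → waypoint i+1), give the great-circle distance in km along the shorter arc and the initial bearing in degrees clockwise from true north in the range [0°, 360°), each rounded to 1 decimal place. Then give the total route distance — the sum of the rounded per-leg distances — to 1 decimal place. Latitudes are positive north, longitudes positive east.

Leg 1: dist=17584.4 km, bearing=336.2°
Leg 2: dist=14549.4 km, bearing=221.6°
Leg 3: dist=2649.5 km, bearing=114.3°
Leg 4: dist=2397.8 km, bearing=164.0°
Leg 5: dist=16270.5 km, bearing=153.1°
Leg 6: dist=17202.2 km, bearing=77.8°
Leg 7: dist=4789.9 km, bearing=94.6°
Total: 75443.7 km

Leg 1: φ1=-1.0596156, φ2=1.3518483, Δφ=2.4114638, Δλ=-2.3779448 rad; a=sin²(Δφ/2)+cosφ1·cosφ2·sin²(Δλ/2)=0.9640486604; c=2·atan2(√a, √(1-a))=2.760066092; dist=6371·c=17584.381 ≈ 17584.4 km; running total=17584.4 km
Leg 1 bearing: y=sinΔλ·cosφ2=-0.15020906, x=cosφ1·sinφ2-sinφ1·cosφ2·cosΔλ=0.34069429; θ=atan2(y, x)=-23.7923° <0 so +360° → 336.2077° ≈ 336.2°
Leg 2: φ1=1.3518483, φ2=-0.8652417, Δφ=-2.2170900, Δλ=-0.8863271 rad; a=sin²(Δφ/2)+cosφ1·cosφ2·sin²(Δλ/2)=0.8270131786; c=2·atan2(√a, √(1-a))=2.283691146; dist=6371·c=14549.396 ≈ 14549.4 km; running total=32133.8 km
Leg 2 bearing: y=sinΔλ·cosφ2=-0.50239443, x=cosφ1·sinφ2-sinφ1·cosφ2·cosΔλ=-0.56555226; θ=atan2(y, x)=-138.3845° <0 so +360° → 221.6155° ≈ 221.6°
Leg 3: φ1=-0.8652417, φ2=-0.9343481, Δφ=-0.0691063, Δλ=0.6680300 rad; a=sin²(Δφ/2)+cosφ1·cosφ2·sin²(Δλ/2)=0.0426161314; c=2·atan2(√a, √(1-a))=0.415863717; dist=6371·c=2649.468 ≈ 2649.5 km; running total=34783.3 km
Leg 3 bearing: y=sinΔλ·cosφ2=0.36816013, x=cosφ1·sinφ2-sinφ1·cosφ2·cosΔλ=-0.16630726; θ=atan2(y, x)=114.3099° ≈ 114.3°
Leg 4: φ1=-0.9343481, φ2=-1.2794991, Δφ=-0.3451511, Δλ=0.3612064 rad; a=sin²(Δφ/2)+cosφ1·cosφ2·sin²(Δλ/2)=0.0349951131; c=2·atan2(√a, √(1-a))=0.376356890; dist=6371·c=2397.770 ≈ 2397.8 km; running total=37181.1 km
Leg 4 bearing: y=sinΔλ·cosφ2=0.10149558, x=cosφ1·sinφ2-sinφ1·cosφ2·cosΔλ=-0.35324279; θ=atan2(y, x)=163.9693° ≈ 164.0°
Leg 5: φ1=-1.2794991, φ2=0.7143441, Δφ=1.9938432, Δλ=2.8030616 rad; a=sin²(Δφ/2)+cosφ1·cosφ2·sin²(Δλ/2)=0.9160952029; c=2·atan2(√a, √(1-a))=2.553842688; dist=6371·c=16270.532 ≈ 16270.5 km; running total=53451.6 km
Leg 5 bearing: y=sinΔλ·cosφ2=0.25091064, x=cosφ1·sinφ2-sinφ1·cosφ2·cosΔλ=-0.49447243; θ=atan2(y, x)=153.0954° ≈ 153.1°
Leg 6: φ1=0.7143441, φ2=-0.5519185, Δφ=-1.2662626, Δλ=-3.6543355 rad; a=sin²(Δφ/2)+cosφ1·cosφ2·sin²(Δλ/2)=0.9520527243; c=2·atan2(√a, √(1-a))=2.700077938; dist=6371·c=17202.197 ≈ 17202.2 km; running total=70653.8 km
Leg 6 bearing: y=sinΔλ·cosφ2=0.41772957, x=cosφ1·sinφ2-sinφ1·cosφ2·cosΔλ=0.08997412; θ=atan2(y, x)=77.8448° ≈ 77.8°
Leg 7: φ1=-0.5519185, φ2=-0.4439402, Δφ=0.1079783, Δλ=0.8539128 rad; a=sin²(Δφ/2)+cosφ1·cosφ2·sin²(Δλ/2)=0.1347771375; c=2·atan2(√a, √(1-a))=0.751821977; dist=6371·c=4789.858 ≈ 4789.9 km; running total=75443.7 km
Leg 7 bearing: y=sinΔλ·cosφ2=0.68078293, x=cosφ1·sinφ2-sinφ1·cosφ2·cosΔλ=-0.05462280; θ=atan2(y, x)=94.5873° ≈ 94.6°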